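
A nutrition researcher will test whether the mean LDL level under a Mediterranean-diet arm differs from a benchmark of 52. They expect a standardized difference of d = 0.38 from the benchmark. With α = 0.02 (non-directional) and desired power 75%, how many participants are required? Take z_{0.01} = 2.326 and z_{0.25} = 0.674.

n = 63

For a one-sample test: n = ((z_{α/2} + z_β) / d)².
z_{α/2} + z_β = 2.326 + 0.674 = 3.000.
n = (3.000 / 0.38)² = 7.895² = 62.33.
Round up.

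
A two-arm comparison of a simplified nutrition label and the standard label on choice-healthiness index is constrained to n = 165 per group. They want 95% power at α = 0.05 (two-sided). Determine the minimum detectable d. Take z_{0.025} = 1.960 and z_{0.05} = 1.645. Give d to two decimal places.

For two independent groups of n = 165 each: d_min = (z_{α/2} + z_β)·√(2/n).
z-sum = 1.960 + 1.645 = 3.605.
d_min = 3.605 × √(2/165) = 3.605 × 0.1101 = 0.397.

d_min ≈ 0.40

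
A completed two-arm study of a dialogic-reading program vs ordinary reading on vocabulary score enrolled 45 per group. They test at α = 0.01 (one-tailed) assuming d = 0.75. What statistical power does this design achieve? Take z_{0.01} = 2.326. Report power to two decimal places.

For two equal groups, power = Φ(d·√(n/2) − z_{α}).
d·√(n/2) = 0.75 × √(45/2) = 0.75 × 4.743 = 3.558.
z_β = 3.558 − 2.326 = 1.232.
Power = Φ(1.232) = 0.891.

power ≈ 0.89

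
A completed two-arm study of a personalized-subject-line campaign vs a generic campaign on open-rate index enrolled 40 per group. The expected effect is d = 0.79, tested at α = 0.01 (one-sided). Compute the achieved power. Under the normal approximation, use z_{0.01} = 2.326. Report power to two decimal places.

power ≈ 0.89

For two equal groups, power = Φ(d·√(n/2) − z_{α}).
d·√(n/2) = 0.79 × √(40/2) = 0.79 × 4.472 = 3.533.
z_β = 3.533 − 2.326 = 1.207.
Power = Φ(1.207) = 0.886.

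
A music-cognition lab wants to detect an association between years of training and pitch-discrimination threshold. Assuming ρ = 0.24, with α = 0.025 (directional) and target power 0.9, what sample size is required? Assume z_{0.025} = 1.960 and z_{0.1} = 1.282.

n = 179

Fisher's z: C = ½·ln((1+r)/(1−r)) = ½·ln(1.6316) = 0.2448.
n = ((z_{α} + z_β)/C)² + 3.
(1.960 + 1.282) / 0.2448 = 3.242 / 0.2448 = 13.243.
n = 13.243² + 3 = 175.39 + 3 = 178.4.
Round up.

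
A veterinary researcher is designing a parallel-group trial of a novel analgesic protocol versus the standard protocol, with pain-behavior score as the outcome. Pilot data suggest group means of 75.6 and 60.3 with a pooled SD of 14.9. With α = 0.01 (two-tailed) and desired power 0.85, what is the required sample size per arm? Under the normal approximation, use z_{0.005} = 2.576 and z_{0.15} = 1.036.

Cohen's d = |M₁ − M₂| / SD_pooled = |75.6 − 60.3| / 14.9 = 15.3 / 14.9 = 1.027.
For two independent groups with equal n: n = 2·((z_{α/2} + z_β) / d)².
z_{α/2} + z_β = 2.576 + 1.036 = 3.612.
n = 2 × (3.612 / 1.027)² = 2 × 3.517² = 2 × 12.37 = 24.7.
Round up to the next whole participant.

n = 25 per group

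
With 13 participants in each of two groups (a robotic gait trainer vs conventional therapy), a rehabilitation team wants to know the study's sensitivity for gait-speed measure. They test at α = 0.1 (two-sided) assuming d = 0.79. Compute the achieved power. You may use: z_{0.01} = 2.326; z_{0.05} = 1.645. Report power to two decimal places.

power ≈ 0.64

For two equal groups, power = Φ(d·√(n/2) − z_{α/2}).
d·√(n/2) = 0.79 × √(13/2) = 0.79 × 2.550 = 2.014.
z_β = 2.014 − 1.645 = 0.369.
Power = Φ(0.369) = 0.644.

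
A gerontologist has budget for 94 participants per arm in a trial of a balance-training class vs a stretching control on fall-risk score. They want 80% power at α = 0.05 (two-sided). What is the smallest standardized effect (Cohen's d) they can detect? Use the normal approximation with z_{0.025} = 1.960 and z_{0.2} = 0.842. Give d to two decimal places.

d_min ≈ 0.41

For two independent groups of n = 94 each: d_min = (z_{α/2} + z_β)·√(2/n).
z-sum = 1.960 + 0.842 = 2.802.
d_min = 2.802 × √(2/94) = 2.802 × 0.1459 = 0.409.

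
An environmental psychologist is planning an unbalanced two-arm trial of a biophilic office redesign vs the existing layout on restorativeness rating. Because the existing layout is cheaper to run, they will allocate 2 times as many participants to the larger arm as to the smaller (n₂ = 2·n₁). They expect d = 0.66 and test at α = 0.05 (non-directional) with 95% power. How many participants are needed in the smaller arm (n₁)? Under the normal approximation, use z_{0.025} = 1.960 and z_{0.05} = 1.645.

With allocation ratio k = n₂/n₁ = 2, Var(x̄₁−x̄₂) = σ²(1/n₁ + 1/(k·n₁)) = σ²·(k+1)/(k·n₁).
So n₁ = (1 + 1/k)·((z_{α/2} + z_β)/d)² = 1.500 × (3.605/0.66)².
n₁ = 1.500 × 29.83 = 44.8.
Round up: n₁ = 45, giving n₂ = 2 × 45 = 90.

n₁ = 45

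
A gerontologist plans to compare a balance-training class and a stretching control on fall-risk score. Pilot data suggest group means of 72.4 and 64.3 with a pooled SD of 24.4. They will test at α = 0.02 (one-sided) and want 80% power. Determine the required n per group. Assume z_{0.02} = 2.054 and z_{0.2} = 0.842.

n = 153 per group

Cohen's d = |M₁ − M₂| / SD_pooled = |72.4 − 64.3| / 24.4 = 8.1 / 24.4 = 0.332.
For two independent groups with equal n: n = 2·((z_{α} + z_β) / d)².
z_{α} + z_β = 2.054 + 0.842 = 2.896.
n = 2 × (2.896 / 0.332)² = 2 × 8.723² = 2 × 76.09 = 152.2.
Round up to the next whole participant.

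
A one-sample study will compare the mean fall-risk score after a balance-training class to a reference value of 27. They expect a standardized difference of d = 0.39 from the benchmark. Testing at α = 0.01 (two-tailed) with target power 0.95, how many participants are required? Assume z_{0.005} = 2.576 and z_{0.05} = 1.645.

For a one-sample test: n = ((z_{α/2} + z_β) / d)².
z_{α/2} + z_β = 2.576 + 1.645 = 4.221.
n = (4.221 / 0.39)² = 10.823² = 117.14.
Round up.

n = 118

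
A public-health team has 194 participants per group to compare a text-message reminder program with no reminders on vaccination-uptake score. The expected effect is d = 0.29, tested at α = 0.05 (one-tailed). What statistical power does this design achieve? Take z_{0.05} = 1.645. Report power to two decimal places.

power ≈ 0.89

For two equal groups, power = Φ(d·√(n/2) − z_{α}).
d·√(n/2) = 0.29 × √(194/2) = 0.29 × 9.849 = 2.856.
z_β = 2.856 − 1.645 = 1.211.
Power = Φ(1.211) = 0.887.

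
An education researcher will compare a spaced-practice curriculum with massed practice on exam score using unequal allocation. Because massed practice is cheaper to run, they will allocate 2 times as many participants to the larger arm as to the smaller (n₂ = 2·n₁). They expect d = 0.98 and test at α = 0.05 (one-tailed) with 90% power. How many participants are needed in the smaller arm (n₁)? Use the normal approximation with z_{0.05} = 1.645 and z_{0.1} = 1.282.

With allocation ratio k = n₂/n₁ = 2, Var(x̄₁−x̄₂) = σ²(1/n₁ + 1/(k·n₁)) = σ²·(k+1)/(k·n₁).
So n₁ = (1 + 1/k)·((z_{α} + z_β)/d)² = 1.500 × (2.927/0.98)².
n₁ = 1.500 × 8.92 = 13.4.
Round up: n₁ = 14, giving n₂ = 2 × 14 = 28.

n₁ = 14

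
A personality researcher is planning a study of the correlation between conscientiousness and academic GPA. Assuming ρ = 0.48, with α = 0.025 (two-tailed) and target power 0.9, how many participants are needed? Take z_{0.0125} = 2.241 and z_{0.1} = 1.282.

Fisher's z: C = ½·ln((1+r)/(1−r)) = ½·ln(2.8462) = 0.5230.
n = ((z_{α/2} + z_β)/C)² + 3.
(2.241 + 1.282) / 0.5230 = 3.523 / 0.5230 = 6.736.
n = 6.736² + 3 = 45.38 + 3 = 48.4.
Round up.

n = 49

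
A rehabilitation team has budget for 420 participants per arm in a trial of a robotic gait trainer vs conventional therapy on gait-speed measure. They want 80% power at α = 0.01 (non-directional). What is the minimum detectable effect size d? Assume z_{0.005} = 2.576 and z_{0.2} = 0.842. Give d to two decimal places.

d_min ≈ 0.24

For two independent groups of n = 420 each: d_min = (z_{α/2} + z_β)·√(2/n).
z-sum = 2.576 + 0.842 = 3.418.
d_min = 3.418 × √(2/420) = 3.418 × 0.0690 = 0.236.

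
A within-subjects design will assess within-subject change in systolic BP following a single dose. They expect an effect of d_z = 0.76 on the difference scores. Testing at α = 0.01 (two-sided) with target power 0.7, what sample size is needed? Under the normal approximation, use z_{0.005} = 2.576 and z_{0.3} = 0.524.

n = 17 pairs

For a paired (one-sample on differences) test: n = ((z_{α/2} + z_β) / d)².
z_{α/2} + z_β = 2.576 + 0.524 = 3.100.
n = (3.100 / 0.76)² = 4.079² = 16.64.
Round up.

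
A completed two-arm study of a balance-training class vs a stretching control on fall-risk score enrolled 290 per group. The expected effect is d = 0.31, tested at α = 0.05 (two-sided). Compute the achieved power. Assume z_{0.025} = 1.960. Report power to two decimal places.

power ≈ 0.96

For two equal groups, power = Φ(d·√(n/2) − z_{α/2}).
d·√(n/2) = 0.31 × √(290/2) = 0.31 × 12.042 = 3.733.
z_β = 3.733 − 1.960 = 1.773.
Power = Φ(1.773) = 0.962.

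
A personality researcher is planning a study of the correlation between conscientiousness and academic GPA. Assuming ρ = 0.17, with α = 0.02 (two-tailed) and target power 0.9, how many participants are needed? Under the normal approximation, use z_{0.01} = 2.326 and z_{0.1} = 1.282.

n = 445

Fisher's z: C = ½·ln((1+r)/(1−r)) = ½·ln(1.4096) = 0.1717.
n = ((z_{α/2} + z_β)/C)² + 3.
(2.326 + 1.282) / 0.1717 = 3.608 / 0.1717 = 21.013.
n = 21.013² + 3 = 441.56 + 3 = 444.6.
Round up.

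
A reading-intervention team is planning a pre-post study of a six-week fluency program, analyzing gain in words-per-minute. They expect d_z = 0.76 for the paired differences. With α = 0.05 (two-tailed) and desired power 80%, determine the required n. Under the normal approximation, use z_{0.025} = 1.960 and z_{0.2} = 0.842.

n = 14 pairs

For a paired (one-sample on differences) test: n = ((z_{α/2} + z_β) / d)².
z_{α/2} + z_β = 1.960 + 0.842 = 2.802.
n = (2.802 / 0.76)² = 3.687² = 13.59.
Round up.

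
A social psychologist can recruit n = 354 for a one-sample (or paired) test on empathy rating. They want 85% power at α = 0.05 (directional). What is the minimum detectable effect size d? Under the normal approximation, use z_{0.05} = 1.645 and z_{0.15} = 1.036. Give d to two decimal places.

d_min ≈ 0.14

For a single sample (or paired design) of n = 354: d_min = (z_{α} + z_β)/√n.
z-sum = 1.645 + 1.036 = 2.681.
d_min = 2.681 / √354 = 2.681 / 18.815 = 0.142.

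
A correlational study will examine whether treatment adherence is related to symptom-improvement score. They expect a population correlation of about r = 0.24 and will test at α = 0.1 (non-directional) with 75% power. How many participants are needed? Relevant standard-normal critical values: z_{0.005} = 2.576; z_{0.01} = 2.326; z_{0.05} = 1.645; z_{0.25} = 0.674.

Fisher's z: C = ½·ln((1+r)/(1−r)) = ½·ln(1.6316) = 0.2448.
n = ((z_{α/2} + z_β)/C)² + 3.
(1.645 + 0.674) / 0.2448 = 2.319 / 0.2448 = 9.473.
n = 9.473² + 3 = 89.74 + 3 = 92.7.
Round up.

n = 93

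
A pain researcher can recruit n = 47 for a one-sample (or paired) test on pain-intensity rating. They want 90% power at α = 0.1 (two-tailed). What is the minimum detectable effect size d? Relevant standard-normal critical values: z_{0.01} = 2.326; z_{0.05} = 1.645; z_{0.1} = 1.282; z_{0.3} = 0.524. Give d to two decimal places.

For a single sample (or paired design) of n = 47: d_min = (z_{α/2} + z_β)/√n.
z-sum = 1.645 + 1.282 = 2.927.
d_min = 2.927 / √47 = 2.927 / 6.856 = 0.427.

d_min ≈ 0.43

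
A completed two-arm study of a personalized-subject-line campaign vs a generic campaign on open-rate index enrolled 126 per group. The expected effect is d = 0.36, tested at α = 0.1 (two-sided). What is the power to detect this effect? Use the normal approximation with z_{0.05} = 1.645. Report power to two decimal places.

power ≈ 0.89

For two equal groups, power = Φ(d·√(n/2) − z_{α/2}).
d·√(n/2) = 0.36 × √(126/2) = 0.36 × 7.937 = 2.857.
z_β = 2.857 − 1.645 = 1.212.
Power = Φ(1.212) = 0.887.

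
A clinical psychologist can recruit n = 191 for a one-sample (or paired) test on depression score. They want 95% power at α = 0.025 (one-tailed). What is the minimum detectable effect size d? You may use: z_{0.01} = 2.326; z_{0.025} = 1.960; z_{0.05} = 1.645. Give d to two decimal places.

For a single sample (or paired design) of n = 191: d_min = (z_{α} + z_β)/√n.
z-sum = 1.960 + 1.645 = 3.605.
d_min = 3.605 / √191 = 3.605 / 13.820 = 0.261.

d_min ≈ 0.26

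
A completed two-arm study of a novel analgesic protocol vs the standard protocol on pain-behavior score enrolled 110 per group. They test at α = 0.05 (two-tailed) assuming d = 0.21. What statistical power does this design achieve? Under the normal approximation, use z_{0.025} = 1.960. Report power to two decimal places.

For two equal groups, power = Φ(d·√(n/2) − z_{α/2}).
d·√(n/2) = 0.21 × √(110/2) = 0.21 × 7.416 = 1.557.
z_β = 1.557 − 1.960 = -0.403.
Power = Φ(-0.403) = 0.344.

power ≈ 0.34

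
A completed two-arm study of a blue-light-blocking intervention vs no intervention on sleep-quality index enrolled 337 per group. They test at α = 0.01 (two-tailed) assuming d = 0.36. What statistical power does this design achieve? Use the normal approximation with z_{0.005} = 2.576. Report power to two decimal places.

For two equal groups, power = Φ(d·√(n/2) − z_{α/2}).
d·√(n/2) = 0.36 × √(337/2) = 0.36 × 12.981 = 4.673.
z_β = 4.673 − 2.576 = 2.097.
Power = Φ(2.097) = 0.982.

power ≈ 0.98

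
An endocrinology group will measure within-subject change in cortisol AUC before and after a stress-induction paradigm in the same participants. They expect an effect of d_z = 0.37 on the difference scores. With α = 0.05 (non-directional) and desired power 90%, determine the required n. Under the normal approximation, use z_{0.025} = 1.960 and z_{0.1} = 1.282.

n = 77 pairs

For a paired (one-sample on differences) test: n = ((z_{α/2} + z_β) / d)².
z_{α/2} + z_β = 1.960 + 1.282 = 3.242.
n = (3.242 / 0.37)² = 8.762² = 76.78.
Round up.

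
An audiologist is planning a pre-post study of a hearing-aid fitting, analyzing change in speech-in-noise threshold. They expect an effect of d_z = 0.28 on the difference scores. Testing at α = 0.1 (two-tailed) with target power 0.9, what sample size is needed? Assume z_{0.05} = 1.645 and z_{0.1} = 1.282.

n = 110 pairs

For a paired (one-sample on differences) test: n = ((z_{α/2} + z_β) / d)².
z_{α/2} + z_β = 1.645 + 1.282 = 2.927.
n = (2.927 / 0.28)² = 10.454² = 109.28.
Round up.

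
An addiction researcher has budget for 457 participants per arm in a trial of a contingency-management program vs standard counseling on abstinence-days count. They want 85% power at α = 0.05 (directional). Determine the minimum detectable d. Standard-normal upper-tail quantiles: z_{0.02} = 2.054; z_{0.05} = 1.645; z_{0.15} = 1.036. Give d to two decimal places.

For two independent groups of n = 457 each: d_min = (z_{α} + z_β)·√(2/n).
z-sum = 1.645 + 1.036 = 2.681.
d_min = 2.681 × √(2/457) = 2.681 × 0.0662 = 0.177.

d_min ≈ 0.18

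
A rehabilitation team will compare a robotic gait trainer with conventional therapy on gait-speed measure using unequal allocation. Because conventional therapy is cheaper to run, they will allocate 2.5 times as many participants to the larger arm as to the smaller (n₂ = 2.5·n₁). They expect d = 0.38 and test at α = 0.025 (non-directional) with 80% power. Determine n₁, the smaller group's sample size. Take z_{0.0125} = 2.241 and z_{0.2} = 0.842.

With allocation ratio k = n₂/n₁ = 2.5, Var(x̄₁−x̄₂) = σ²(1/n₁ + 1/(k·n₁)) = σ²·(k+1)/(k·n₁).
So n₁ = (1 + 1/k)·((z_{α/2} + z_β)/d)² = 1.400 × (3.083/0.38)².
n₁ = 1.400 × 65.82 = 92.2.
Round up: n₁ = 93, giving n₂ = ⌈2.5 × 93⌉ = ⌈232.5⌉ = 233.

n₁ = 93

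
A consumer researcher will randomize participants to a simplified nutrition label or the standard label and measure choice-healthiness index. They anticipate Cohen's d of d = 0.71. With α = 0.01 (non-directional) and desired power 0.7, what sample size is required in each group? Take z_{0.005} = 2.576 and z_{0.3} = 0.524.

n = 39 per group

For two independent groups with equal n: n = 2·((z_{α/2} + z_β) / d)².
z_{α/2} + z_β = 2.576 + 0.524 = 3.100.
n = 2 × (3.100 / 0.71)² = 2 × 4.366² = 2 × 19.06 = 38.1.
Round up to the next whole participant.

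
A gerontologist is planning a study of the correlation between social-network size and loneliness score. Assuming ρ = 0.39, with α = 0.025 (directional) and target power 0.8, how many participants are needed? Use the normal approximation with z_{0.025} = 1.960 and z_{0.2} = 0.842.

n = 50

Fisher's z: C = ½·ln((1+r)/(1−r)) = ½·ln(2.2787) = 0.4118.
n = ((z_{α} + z_β)/C)² + 3.
(1.960 + 0.842) / 0.4118 = 2.802 / 0.4118 = 6.804.
n = 6.804² + 3 = 46.30 + 3 = 49.3.
Round up.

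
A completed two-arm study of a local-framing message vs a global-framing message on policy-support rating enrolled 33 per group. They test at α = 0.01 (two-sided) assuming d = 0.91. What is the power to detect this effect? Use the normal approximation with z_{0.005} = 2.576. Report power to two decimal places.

power ≈ 0.87

For two equal groups, power = Φ(d·√(n/2) − z_{α/2}).
d·√(n/2) = 0.91 × √(33/2) = 0.91 × 4.062 = 3.696.
z_β = 3.696 − 2.576 = 1.120.
Power = Φ(1.120) = 0.869.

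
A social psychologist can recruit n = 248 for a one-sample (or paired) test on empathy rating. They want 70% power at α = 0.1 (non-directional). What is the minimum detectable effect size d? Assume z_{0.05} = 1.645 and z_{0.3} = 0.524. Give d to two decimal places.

d_min ≈ 0.14

For a single sample (or paired design) of n = 248: d_min = (z_{α/2} + z_β)/√n.
z-sum = 1.645 + 0.524 = 2.169.
d_min = 2.169 / √248 = 2.169 / 15.748 = 0.138.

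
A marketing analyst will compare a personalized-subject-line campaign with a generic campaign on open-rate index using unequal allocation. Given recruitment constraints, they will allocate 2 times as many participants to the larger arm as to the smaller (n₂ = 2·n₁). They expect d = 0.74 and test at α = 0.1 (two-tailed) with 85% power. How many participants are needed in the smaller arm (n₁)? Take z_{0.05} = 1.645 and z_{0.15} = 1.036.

With allocation ratio k = n₂/n₁ = 2, Var(x̄₁−x̄₂) = σ²(1/n₁ + 1/(k·n₁)) = σ²·(k+1)/(k·n₁).
So n₁ = (1 + 1/k)·((z_{α/2} + z_β)/d)² = 1.500 × (2.681/0.74)².
n₁ = 1.500 × 13.13 = 19.7.
Round up: n₁ = 20, giving n₂ = 2 × 20 = 40.

n₁ = 20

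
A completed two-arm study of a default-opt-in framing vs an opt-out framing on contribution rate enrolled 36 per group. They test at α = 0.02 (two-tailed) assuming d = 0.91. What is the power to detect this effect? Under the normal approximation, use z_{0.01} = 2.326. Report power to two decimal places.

power ≈ 0.94

For two equal groups, power = Φ(d·√(n/2) − z_{α/2}).
d·√(n/2) = 0.91 × √(36/2) = 0.91 × 4.243 = 3.861.
z_β = 3.861 − 2.326 = 1.535.
Power = Φ(1.535) = 0.938.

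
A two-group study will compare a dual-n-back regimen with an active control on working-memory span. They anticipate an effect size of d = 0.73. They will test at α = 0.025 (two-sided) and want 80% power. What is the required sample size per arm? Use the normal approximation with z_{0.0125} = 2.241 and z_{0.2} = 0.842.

n = 36 per group

For two independent groups with equal n: n = 2·((z_{α/2} + z_β) / d)².
z_{α/2} + z_β = 2.241 + 0.842 = 3.083.
n = 2 × (3.083 / 0.73)² = 2 × 4.223² = 2 × 17.84 = 35.7.
Round up to the next whole participant.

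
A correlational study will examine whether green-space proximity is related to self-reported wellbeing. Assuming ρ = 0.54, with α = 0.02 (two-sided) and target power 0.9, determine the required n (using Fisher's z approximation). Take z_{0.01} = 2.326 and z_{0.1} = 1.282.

n = 39

Fisher's z: C = ½·ln((1+r)/(1−r)) = ½·ln(3.3478) = 0.6042.
n = ((z_{α/2} + z_β)/C)² + 3.
(2.326 + 1.282) / 0.6042 = 3.608 / 0.6042 = 5.972.
n = 5.972² + 3 = 35.66 + 3 = 38.7.
Round up.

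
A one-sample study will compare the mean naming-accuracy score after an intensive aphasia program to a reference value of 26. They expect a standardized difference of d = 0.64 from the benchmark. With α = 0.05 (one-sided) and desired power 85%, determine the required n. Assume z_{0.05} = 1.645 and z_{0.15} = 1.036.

For a one-sample test: n = ((z_{α} + z_β) / d)².
z_{α} + z_β = 1.645 + 1.036 = 2.681.
n = (2.681 / 0.64)² = 4.189² = 17.55.
Round up.

n = 18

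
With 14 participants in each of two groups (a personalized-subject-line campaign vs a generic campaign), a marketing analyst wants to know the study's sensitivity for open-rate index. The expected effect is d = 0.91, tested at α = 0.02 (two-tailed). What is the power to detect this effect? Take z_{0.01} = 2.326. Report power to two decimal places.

For two equal groups, power = Φ(d·√(n/2) − z_{α/2}).
d·√(n/2) = 0.91 × √(14/2) = 0.91 × 2.646 = 2.408.
z_β = 2.408 − 2.326 = 0.082.
Power = Φ(0.082) = 0.533.

power ≈ 0.53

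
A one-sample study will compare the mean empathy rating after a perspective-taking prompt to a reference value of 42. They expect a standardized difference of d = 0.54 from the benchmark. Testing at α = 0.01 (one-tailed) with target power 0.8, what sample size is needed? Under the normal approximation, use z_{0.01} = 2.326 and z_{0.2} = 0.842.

For a one-sample test: n = ((z_{α} + z_β) / d)².
z_{α} + z_β = 2.326 + 0.842 = 3.168.
n = (3.168 / 0.54)² = 5.867² = 34.42.
Round up.

n = 35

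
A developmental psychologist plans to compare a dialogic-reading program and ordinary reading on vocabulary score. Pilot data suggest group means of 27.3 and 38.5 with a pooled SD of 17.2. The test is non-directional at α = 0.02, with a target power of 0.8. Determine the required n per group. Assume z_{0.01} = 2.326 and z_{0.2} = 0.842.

n = 48 per group

Cohen's d = |M₁ − M₂| / SD_pooled = |27.3 − 38.5| / 17.2 = 11.2 / 17.2 = 0.651.
For two independent groups with equal n: n = 2·((z_{α/2} + z_β) / d)².
z_{α/2} + z_β = 2.326 + 0.842 = 3.168.
n = 2 × (3.168 / 0.651)² = 2 × 4.866² = 2 × 23.68 = 47.4.
Round up to the next whole participant.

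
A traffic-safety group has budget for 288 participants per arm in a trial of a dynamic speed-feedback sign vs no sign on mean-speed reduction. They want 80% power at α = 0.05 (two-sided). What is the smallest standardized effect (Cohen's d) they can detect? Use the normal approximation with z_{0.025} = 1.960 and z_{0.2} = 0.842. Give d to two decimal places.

For two independent groups of n = 288 each: d_min = (z_{α/2} + z_β)·√(2/n).
z-sum = 1.960 + 0.842 = 2.802.
d_min = 2.802 × √(2/288) = 2.802 × 0.0833 = 0.233.

d_min ≈ 0.23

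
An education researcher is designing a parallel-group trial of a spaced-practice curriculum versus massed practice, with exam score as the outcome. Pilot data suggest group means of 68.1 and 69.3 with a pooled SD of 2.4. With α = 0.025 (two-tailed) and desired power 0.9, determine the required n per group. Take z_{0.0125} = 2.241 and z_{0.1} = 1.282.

Cohen's d = |M₁ − M₂| / SD_pooled = |68.1 − 69.3| / 2.4 = 1.2 / 2.4 = 0.500.
For two independent groups with equal n: n = 2·((z_{α/2} + z_β) / d)².
z_{α/2} + z_β = 2.241 + 1.282 = 3.523.
n = 2 × (3.523 / 0.500)² = 2 × 7.046² = 2 × 49.65 = 99.3.
Round up to the next whole participant.

n = 100 per group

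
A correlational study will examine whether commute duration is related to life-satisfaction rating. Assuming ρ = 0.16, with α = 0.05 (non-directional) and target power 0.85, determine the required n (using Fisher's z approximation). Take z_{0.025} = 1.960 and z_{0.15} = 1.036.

n = 348

Fisher's z: C = ½·ln((1+r)/(1−r)) = ½·ln(1.3810) = 0.1614.
n = ((z_{α/2} + z_β)/C)² + 3.
(1.960 + 1.036) / 0.1614 = 2.996 / 0.1614 = 18.563.
n = 18.563² + 3 = 344.57 + 3 = 347.6.
Round up.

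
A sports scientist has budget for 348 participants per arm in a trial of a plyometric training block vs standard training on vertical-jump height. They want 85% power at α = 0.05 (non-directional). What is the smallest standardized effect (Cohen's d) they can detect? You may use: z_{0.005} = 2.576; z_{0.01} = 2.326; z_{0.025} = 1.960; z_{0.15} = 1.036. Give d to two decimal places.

For two independent groups of n = 348 each: d_min = (z_{α/2} + z_β)·√(2/n).
z-sum = 1.960 + 1.036 = 2.996.
d_min = 2.996 × √(2/348) = 2.996 × 0.0758 = 0.227.

d_min ≈ 0.23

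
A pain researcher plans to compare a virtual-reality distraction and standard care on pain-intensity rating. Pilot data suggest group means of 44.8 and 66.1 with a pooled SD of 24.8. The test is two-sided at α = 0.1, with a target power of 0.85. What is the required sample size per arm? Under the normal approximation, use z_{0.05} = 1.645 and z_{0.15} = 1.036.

n = 20 per group

Cohen's d = |M₁ − M₂| / SD_pooled = |44.8 − 66.1| / 24.8 = 21.3 / 24.8 = 0.859.
For two independent groups with equal n: n = 2·((z_{α/2} + z_β) / d)².
z_{α/2} + z_β = 1.645 + 1.036 = 2.681.
n = 2 × (2.681 / 0.859)² = 2 × 3.121² = 2 × 9.74 = 19.5.
Round up to the next whole participant.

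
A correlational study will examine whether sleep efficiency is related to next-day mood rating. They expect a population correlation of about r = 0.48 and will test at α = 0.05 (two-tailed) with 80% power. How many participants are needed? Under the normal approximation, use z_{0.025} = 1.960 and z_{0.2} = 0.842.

n = 32

Fisher's z: C = ½·ln((1+r)/(1−r)) = ½·ln(2.8462) = 0.5230.
n = ((z_{α/2} + z_β)/C)² + 3.
(1.960 + 0.842) / 0.5230 = 2.802 / 0.5230 = 5.358.
n = 5.358² + 3 = 28.70 + 3 = 31.7.
Round up.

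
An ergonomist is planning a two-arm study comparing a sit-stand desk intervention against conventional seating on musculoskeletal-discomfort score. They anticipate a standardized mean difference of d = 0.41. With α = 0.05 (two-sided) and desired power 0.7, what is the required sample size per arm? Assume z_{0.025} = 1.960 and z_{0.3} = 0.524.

For two independent groups with equal n: n = 2·((z_{α/2} + z_β) / d)².
z_{α/2} + z_β = 1.960 + 0.524 = 2.484.
n = 2 × (2.484 / 0.41)² = 2 × 6.059² = 2 × 36.71 = 73.4.
Round up to the next whole participant.

n = 74 per group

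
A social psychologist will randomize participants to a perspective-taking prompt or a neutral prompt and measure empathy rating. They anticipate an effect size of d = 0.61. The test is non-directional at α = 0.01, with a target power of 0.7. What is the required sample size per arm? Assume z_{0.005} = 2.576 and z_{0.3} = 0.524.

n = 52 per group

For two independent groups with equal n: n = 2·((z_{α/2} + z_β) / d)².
z_{α/2} + z_β = 2.576 + 0.524 = 3.100.
n = 2 × (3.100 / 0.61)² = 2 × 5.082² = 2 × 25.83 = 51.7.
Round up to the next whole participant.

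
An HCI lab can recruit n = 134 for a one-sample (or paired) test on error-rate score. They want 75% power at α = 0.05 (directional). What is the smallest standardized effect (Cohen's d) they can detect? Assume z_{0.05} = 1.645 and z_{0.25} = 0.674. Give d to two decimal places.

For a single sample (or paired design) of n = 134: d_min = (z_{α} + z_β)/√n.
z-sum = 1.645 + 0.674 = 2.319.
d_min = 2.319 / √134 = 2.319 / 11.576 = 0.200.

d_min ≈ 0.20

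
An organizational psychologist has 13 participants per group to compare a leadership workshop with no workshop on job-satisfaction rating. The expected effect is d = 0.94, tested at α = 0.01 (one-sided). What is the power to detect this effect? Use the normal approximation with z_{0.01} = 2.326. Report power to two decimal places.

For two equal groups, power = Φ(d·√(n/2) − z_{α}).
d·√(n/2) = 0.94 × √(13/2) = 0.94 × 2.550 = 2.397.
z_β = 2.397 − 2.326 = 0.071.
Power = Φ(0.071) = 0.528.

power ≈ 0.53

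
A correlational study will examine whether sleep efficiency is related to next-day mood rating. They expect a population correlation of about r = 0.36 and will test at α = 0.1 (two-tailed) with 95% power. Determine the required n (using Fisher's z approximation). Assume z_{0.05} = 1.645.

Fisher's z: C = ½·ln((1+r)/(1−r)) = ½·ln(2.1250) = 0.3769.
n = ((z_{α/2} + z_β)/C)² + 3.
(1.645 + 1.645) / 0.3769 = 3.290 / 0.3769 = 8.729.
n = 8.729² + 3 = 76.20 + 3 = 79.2.
Round up.

n = 80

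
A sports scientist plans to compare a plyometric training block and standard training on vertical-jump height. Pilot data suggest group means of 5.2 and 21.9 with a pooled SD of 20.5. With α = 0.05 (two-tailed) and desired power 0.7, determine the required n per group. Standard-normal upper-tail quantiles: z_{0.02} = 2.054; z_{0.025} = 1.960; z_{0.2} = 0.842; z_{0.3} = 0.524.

n = 19 per group

Cohen's d = |M₁ − M₂| / SD_pooled = |5.2 − 21.9| / 20.5 = 16.7 / 20.5 = 0.815.
For two independent groups with equal n: n = 2·((z_{α/2} + z_β) / d)².
z_{α/2} + z_β = 1.960 + 0.524 = 2.484.
n = 2 × (2.484 / 0.815)² = 2 × 3.048² = 2 × 9.29 = 18.6.
Round up to the next whole participant.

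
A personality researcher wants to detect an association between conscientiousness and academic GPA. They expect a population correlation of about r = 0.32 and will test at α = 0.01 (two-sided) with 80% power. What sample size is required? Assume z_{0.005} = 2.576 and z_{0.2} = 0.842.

Fisher's z: C = ½·ln((1+r)/(1−r)) = ½·ln(1.9412) = 0.3316.
n = ((z_{α/2} + z_β)/C)² + 3.
(2.576 + 0.842) / 0.3316 = 3.418 / 0.3316 = 10.308.
n = 10.308² + 3 = 106.25 + 3 = 109.2.
Round up.

n = 110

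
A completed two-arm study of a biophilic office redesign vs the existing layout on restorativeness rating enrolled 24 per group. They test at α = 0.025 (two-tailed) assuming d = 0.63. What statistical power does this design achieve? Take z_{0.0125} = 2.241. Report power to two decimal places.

For two equal groups, power = Φ(d·√(n/2) − z_{α/2}).
d·√(n/2) = 0.63 × √(24/2) = 0.63 × 3.464 = 2.182.
z_β = 2.182 − 2.241 = -0.059.
Power = Φ(-0.059) = 0.477.

power ≈ 0.48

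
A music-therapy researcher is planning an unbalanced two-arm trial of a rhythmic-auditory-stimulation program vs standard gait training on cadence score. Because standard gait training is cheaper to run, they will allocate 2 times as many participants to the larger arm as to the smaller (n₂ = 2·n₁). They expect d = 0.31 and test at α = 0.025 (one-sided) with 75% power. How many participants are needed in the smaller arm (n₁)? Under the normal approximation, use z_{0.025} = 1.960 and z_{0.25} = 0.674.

n₁ = 109

With allocation ratio k = n₂/n₁ = 2, Var(x̄₁−x̄₂) = σ²(1/n₁ + 1/(k·n₁)) = σ²·(k+1)/(k·n₁).
So n₁ = (1 + 1/k)·((z_{α} + z_β)/d)² = 1.500 × (2.634/0.31)².
n₁ = 1.500 × 72.20 = 108.3.
Round up: n₁ = 109, giving n₂ = 2 × 109 = 218.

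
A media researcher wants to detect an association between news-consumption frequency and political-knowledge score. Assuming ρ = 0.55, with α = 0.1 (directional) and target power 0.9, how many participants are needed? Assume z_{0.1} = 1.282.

n = 21

Fisher's z: C = ½·ln((1+r)/(1−r)) = ½·ln(3.4444) = 0.6184.
n = ((z_{α} + z_β)/C)² + 3.
(1.282 + 1.282) / 0.6184 = 2.564 / 0.6184 = 4.146.
n = 4.146² + 3 = 17.19 + 3 = 20.2.
Round up.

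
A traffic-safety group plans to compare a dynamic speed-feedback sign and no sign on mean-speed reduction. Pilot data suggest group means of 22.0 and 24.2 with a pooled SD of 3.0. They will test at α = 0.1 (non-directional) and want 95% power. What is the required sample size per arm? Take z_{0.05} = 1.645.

Cohen's d = |M₁ − M₂| / SD_pooled = |22.0 − 24.2| / 3.0 = 2.2 / 3.0 = 0.733.
For two independent groups with equal n: n = 2·((z_{α/2} + z_β) / d)².
z_{α/2} + z_β = 1.645 + 1.645 = 3.290.
n = 2 × (3.290 / 0.733)² = 2 × 4.488² = 2 × 20.15 = 40.3.
Round up to the next whole participant.

n = 41 per group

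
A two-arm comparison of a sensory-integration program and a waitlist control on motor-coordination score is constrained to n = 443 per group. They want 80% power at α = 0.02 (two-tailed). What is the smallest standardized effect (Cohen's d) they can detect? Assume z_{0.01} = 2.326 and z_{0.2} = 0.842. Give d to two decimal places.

For two independent groups of n = 443 each: d_min = (z_{α/2} + z_β)·√(2/n).
z-sum = 2.326 + 0.842 = 3.168.
d_min = 3.168 × √(2/443) = 3.168 × 0.0672 = 0.213.

d_min ≈ 0.21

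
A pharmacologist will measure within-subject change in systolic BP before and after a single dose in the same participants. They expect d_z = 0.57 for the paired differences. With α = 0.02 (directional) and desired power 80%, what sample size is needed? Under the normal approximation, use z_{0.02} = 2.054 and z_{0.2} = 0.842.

For a paired (one-sample on differences) test: n = ((z_{α} + z_β) / d)².
z_{α} + z_β = 2.054 + 0.842 = 2.896.
n = (2.896 / 0.57)² = 5.081² = 25.81.
Round up.

n = 26 pairs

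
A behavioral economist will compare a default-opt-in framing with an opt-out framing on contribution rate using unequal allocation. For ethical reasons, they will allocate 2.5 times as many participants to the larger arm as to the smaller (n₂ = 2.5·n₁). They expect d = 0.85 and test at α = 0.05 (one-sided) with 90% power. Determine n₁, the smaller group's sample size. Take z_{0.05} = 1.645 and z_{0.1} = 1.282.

n₁ = 17

With allocation ratio k = n₂/n₁ = 2.5, Var(x̄₁−x̄₂) = σ²(1/n₁ + 1/(k·n₁)) = σ²·(k+1)/(k·n₁).
So n₁ = (1 + 1/k)·((z_{α} + z_β)/d)² = 1.400 × (2.927/0.85)².
n₁ = 1.400 × 11.86 = 16.6.
Round up: n₁ = 17, giving n₂ = ⌈2.5 × 17⌉ = ⌈42.5⌉ = 43.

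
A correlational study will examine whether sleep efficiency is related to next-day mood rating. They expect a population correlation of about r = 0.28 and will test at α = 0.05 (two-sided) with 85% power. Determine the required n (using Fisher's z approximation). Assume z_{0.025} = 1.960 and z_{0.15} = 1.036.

Fisher's z: C = ½·ln((1+r)/(1−r)) = ½·ln(1.7778) = 0.2877.
n = ((z_{α/2} + z_β)/C)² + 3.
(1.960 + 1.036) / 0.2877 = 2.996 / 0.2877 = 10.414.
n = 10.414² + 3 = 108.44 + 3 = 111.4.
Round up.

n = 112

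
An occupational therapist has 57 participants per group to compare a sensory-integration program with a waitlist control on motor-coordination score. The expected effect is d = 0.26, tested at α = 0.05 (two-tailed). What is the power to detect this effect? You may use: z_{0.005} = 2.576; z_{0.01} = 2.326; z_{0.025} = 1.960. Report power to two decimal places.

power ≈ 0.28

For two equal groups, power = Φ(d·√(n/2) − z_{α/2}).
d·√(n/2) = 0.26 × √(57/2) = 0.26 × 5.339 = 1.388.
z_β = 1.388 − 1.960 = -0.572.
Power = Φ(-0.572) = 0.284.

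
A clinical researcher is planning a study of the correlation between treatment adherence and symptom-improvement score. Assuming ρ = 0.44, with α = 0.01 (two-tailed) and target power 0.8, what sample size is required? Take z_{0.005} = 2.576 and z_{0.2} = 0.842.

Fisher's z: C = ½·ln((1+r)/(1−r)) = ½·ln(2.5714) = 0.4722.
n = ((z_{α/2} + z_β)/C)² + 3.
(2.576 + 0.842) / 0.4722 = 3.418 / 0.4722 = 7.238.
n = 7.238² + 3 = 52.40 + 3 = 55.4.
Round up.

n = 56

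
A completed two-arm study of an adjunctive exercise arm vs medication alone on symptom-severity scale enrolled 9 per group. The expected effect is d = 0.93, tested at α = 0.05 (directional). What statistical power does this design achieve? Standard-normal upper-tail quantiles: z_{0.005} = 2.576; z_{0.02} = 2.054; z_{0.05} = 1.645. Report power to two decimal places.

For two equal groups, power = Φ(d·√(n/2) − z_{α}).
d·√(n/2) = 0.93 × √(9/2) = 0.93 × 2.121 = 1.973.
z_β = 1.973 − 1.645 = 0.328.
Power = Φ(0.328) = 0.628.

power ≈ 0.63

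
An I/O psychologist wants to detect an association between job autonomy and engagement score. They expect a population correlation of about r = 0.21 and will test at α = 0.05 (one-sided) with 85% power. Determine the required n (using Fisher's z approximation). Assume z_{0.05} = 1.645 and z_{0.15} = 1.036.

n = 162

Fisher's z: C = ½·ln((1+r)/(1−r)) = ½·ln(1.5316) = 0.2132.
n = ((z_{α} + z_β)/C)² + 3.
(1.645 + 1.036) / 0.2132 = 2.681 / 0.2132 = 12.575.
n = 12.575² + 3 = 158.13 + 3 = 161.1.
Round up.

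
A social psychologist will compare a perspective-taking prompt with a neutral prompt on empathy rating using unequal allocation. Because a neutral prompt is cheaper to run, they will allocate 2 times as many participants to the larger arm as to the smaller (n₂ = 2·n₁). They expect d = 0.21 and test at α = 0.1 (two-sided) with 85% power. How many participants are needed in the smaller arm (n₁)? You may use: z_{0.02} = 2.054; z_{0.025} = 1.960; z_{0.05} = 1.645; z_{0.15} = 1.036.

With allocation ratio k = n₂/n₁ = 2, Var(x̄₁−x̄₂) = σ²(1/n₁ + 1/(k·n₁)) = σ²·(k+1)/(k·n₁).
So n₁ = (1 + 1/k)·((z_{α/2} + z_β)/d)² = 1.500 × (2.681/0.21)².
n₁ = 1.500 × 162.99 = 244.5.
Round up: n₁ = 245, giving n₂ = 2 × 245 = 490.

n₁ = 245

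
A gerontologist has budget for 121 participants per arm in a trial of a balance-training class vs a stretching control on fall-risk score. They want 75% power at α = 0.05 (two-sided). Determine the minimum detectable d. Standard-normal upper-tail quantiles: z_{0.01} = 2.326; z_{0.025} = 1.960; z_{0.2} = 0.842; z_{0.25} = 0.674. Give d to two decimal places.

For two independent groups of n = 121 each: d_min = (z_{α/2} + z_β)·√(2/n).
z-sum = 1.960 + 0.674 = 2.634.
d_min = 2.634 × √(2/121) = 2.634 × 0.1286 = 0.339.

d_min ≈ 0.34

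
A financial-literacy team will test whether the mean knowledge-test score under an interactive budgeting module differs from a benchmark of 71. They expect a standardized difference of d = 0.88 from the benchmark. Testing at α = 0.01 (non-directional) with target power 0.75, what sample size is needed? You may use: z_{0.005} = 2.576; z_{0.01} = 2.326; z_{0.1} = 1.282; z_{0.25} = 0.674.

n = 14

For a one-sample test: n = ((z_{α/2} + z_β) / d)².
z_{α/2} + z_β = 2.576 + 0.674 = 3.250.
n = (3.250 / 0.88)² = 3.693² = 13.64.
Round up.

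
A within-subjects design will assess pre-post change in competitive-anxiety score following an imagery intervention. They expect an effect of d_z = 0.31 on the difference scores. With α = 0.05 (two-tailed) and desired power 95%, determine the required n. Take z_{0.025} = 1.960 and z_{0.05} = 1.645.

For a paired (one-sample on differences) test: n = ((z_{α/2} + z_β) / d)².
z_{α/2} + z_β = 1.960 + 1.645 = 3.605.
n = (3.605 / 0.31)² = 11.629² = 135.23.
Round up.

n = 136 pairs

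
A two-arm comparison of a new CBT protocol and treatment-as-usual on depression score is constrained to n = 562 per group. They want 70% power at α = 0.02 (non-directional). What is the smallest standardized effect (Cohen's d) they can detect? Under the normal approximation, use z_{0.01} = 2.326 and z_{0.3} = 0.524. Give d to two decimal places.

d_min ≈ 0.17

For two independent groups of n = 562 each: d_min = (z_{α/2} + z_β)·√(2/n).
z-sum = 2.326 + 0.524 = 2.850.
d_min = 2.850 × √(2/562) = 2.850 × 0.0597 = 0.170.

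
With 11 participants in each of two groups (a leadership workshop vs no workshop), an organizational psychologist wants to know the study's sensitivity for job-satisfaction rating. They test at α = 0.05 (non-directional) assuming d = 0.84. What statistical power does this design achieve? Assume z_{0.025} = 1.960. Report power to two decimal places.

For two equal groups, power = Φ(d·√(n/2) − z_{α/2}).
d·√(n/2) = 0.84 × √(11/2) = 0.84 × 2.345 = 1.970.
z_β = 1.970 − 1.960 = 0.010.
Power = Φ(0.010) = 0.504.

power ≈ 0.50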